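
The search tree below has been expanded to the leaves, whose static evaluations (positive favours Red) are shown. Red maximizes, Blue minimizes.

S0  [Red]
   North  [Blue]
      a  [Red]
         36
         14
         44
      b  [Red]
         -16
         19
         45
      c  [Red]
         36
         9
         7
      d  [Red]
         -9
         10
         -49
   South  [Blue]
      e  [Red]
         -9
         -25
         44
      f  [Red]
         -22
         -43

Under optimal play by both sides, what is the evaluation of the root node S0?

a (Red): max(36, 14, 44) = 44
b (Red): max(-16, 19, 45) = 45
c (Red): max(36, 9, 7) = 36
d (Red): max(-9, 10, -49) = 10
North (Blue): min(44, 45, 36, 10) = 10
e (Red): max(-9, -25, 44) = 44
f (Red): max(-22, -43) = -22
South (Blue): min(44, -22) = -22
S0 (Red): max(10, -22) = 10

10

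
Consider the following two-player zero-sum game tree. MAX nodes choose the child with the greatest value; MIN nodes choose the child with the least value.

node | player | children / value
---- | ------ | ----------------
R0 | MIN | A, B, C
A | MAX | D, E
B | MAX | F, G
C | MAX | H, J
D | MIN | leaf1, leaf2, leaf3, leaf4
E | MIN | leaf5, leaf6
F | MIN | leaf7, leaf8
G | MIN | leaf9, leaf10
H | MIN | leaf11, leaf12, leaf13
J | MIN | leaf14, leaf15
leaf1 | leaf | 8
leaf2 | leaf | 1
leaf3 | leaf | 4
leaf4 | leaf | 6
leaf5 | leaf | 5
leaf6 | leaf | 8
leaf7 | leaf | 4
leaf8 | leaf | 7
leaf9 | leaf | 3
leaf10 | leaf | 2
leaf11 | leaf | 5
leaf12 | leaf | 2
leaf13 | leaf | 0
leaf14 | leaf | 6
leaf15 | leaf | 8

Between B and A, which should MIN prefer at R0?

F (MIN): min(4, 7) = 4
G (MIN): min(3, 2) = 2
B (MAX): max(4, 2) = 4
D (MIN): min(8, 1, 4, 6) = 1
E (MIN): min(5, 8) = 5
A (MAX): max(1, 5) = 5
MIN prefers the lower value; B=4, A=5. B is better since 4 < 5.

B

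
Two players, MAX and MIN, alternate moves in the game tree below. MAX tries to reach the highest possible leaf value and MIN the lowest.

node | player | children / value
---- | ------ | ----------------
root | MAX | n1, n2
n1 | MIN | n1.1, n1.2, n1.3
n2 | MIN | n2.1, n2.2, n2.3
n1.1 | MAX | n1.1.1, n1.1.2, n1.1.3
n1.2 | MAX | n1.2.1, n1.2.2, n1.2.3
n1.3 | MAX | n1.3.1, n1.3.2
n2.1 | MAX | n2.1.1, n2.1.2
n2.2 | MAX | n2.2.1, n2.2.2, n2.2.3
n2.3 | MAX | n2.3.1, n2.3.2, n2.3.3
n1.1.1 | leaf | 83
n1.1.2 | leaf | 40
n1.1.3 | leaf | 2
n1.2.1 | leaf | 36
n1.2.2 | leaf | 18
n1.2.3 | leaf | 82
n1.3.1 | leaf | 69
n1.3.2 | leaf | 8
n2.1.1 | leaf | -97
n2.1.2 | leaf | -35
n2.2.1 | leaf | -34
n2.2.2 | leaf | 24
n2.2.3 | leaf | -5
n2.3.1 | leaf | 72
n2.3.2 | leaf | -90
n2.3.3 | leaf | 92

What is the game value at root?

69

n1.1 (MAX): max(83, 40, 2) = 83
n1.2 (MAX): max(36, 18, 82) = 82
n1.3 (MAX): max(69, 8) = 69
n1 (MIN): min(83, 82, 69) = 69
n2.1 (MAX): max(-97, -35) = -35
n2.2 (MAX): max(-34, 24, -5) = 24
n2.3 (MAX): max(72, -90, 92) = 92
n2 (MIN): min(-35, 24, 92) = -35
root (MAX): max(69, -35) = 69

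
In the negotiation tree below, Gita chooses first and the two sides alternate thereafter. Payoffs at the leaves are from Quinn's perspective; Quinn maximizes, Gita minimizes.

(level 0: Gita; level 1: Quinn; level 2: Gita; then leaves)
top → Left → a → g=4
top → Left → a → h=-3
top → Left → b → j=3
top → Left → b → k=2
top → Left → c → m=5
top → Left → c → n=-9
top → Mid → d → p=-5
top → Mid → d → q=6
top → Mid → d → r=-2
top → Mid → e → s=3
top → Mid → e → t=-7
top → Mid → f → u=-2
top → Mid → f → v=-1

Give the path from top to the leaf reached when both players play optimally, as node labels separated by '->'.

a (Gita): min(4, -3) = -3
b (Gita): min(3, 2) = 2
c (Gita): min(5, -9) = -9
Left (Quinn): max(-3, 2, -9) = 2
d (Gita): min(-5, 6, -2) = -5
e (Gita): min(3, -7) = -7
f (Gita): min(-2, -1) = -2
Mid (Quinn): max(-5, -7, -2) = -2
top (Gita): min(2, -2) = -2
At top, Gita picks Mid (lowest: -2).
At Mid, Quinn picks f (highest: -2).
At f, Gita picks u (lowest: -2).
Terminal value -2.

top -> Mid -> f -> u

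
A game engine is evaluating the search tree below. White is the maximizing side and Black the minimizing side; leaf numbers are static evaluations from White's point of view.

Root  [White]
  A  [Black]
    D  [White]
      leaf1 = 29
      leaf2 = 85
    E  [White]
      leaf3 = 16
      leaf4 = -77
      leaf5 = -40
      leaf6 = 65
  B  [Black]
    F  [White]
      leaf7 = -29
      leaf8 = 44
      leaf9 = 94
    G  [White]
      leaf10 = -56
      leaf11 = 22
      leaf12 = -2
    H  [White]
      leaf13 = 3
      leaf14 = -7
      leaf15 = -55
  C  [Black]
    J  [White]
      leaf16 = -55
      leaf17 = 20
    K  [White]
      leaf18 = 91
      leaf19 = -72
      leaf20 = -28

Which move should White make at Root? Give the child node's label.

D (White): max(29, 85) = 85
E (White): max(16, -77, -40, 65) = 65
A (Black): min(85, 65) = 65
F (White): max(-29, 44, 94) = 94
G (White): max(-56, 22, -2) = 22
H (White): max(3, -7, -55) = 3
B (Black): min(94, 22, 3) = 3
J (White): max(-55, 20) = 20
K (White): max(91, -72, -28) = 91
C (Black): min(20, 91) = 20
Root (White): max(65, 3, 20) = 65
White at Root wants the highest of {A=65, B=3, C=20}, so chooses A.

A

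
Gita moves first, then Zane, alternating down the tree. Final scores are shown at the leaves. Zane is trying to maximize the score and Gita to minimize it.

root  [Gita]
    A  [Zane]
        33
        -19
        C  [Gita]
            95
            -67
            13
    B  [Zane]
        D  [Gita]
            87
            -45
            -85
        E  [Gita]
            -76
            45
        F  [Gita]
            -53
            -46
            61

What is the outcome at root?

-53

C (Gita): min(95, -67, 13) = -67
A (Zane): max(33, -19, -67) = 33
D (Gita): min(87, -45, -85) = -85
E (Gita): min(-76, 45) = -76
F (Gita): min(-53, -46, 61) = -53
B (Zane): max(-85, -76, -53) = -53
root (Gita): min(33, -53) = -53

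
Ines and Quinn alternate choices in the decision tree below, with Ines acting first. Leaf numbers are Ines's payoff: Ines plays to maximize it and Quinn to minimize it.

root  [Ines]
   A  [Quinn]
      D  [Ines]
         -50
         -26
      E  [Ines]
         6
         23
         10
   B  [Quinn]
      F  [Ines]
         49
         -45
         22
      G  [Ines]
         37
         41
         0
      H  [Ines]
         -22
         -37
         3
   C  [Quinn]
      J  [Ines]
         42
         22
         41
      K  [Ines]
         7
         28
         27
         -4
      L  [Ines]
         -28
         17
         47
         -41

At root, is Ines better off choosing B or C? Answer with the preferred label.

F (Ines): max(49, -45, 22) = 49
G (Ines): max(37, 41, 0) = 41
H (Ines): max(-22, -37, 3) = 3
B (Quinn): min(49, 41, 3) = 3
J (Ines): max(42, 22, 41) = 42
K (Ines): max(7, 28, 27, -4) = 28
L (Ines): max(-28, 17, 47, -41) = 47
C (Quinn): min(42, 28, 47) = 28
Ines prefers the higher value; B=3, C=28. C is better since 28 > 3.

C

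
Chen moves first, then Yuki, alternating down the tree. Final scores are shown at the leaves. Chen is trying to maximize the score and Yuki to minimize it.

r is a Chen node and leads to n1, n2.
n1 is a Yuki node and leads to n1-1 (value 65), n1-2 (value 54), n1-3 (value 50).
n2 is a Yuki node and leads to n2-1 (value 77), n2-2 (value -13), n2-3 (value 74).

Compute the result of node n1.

n1 (Yuki): min(65, 54, 50) = 50

50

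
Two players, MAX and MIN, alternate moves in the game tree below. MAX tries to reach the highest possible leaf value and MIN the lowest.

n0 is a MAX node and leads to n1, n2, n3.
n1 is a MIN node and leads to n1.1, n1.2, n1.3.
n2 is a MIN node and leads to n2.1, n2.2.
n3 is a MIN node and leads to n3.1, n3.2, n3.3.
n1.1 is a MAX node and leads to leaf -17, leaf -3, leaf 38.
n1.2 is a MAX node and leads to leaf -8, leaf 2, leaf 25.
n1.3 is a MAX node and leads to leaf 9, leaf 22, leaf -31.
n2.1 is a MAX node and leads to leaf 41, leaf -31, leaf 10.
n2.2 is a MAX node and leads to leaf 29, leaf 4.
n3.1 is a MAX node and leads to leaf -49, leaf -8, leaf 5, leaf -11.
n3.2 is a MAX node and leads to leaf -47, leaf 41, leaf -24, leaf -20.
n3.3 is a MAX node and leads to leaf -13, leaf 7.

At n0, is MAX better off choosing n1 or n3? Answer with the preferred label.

n1

n1.1 (MAX): max(-17, -3, 38) = 38
n1.2 (MAX): max(-8, 2, 25) = 25
n1.3 (MAX): max(9, 22, -31) = 22
n1 (MIN): min(38, 25, 22) = 22
n3.1 (MAX): max(-49, -8, 5, -11) = 5
n3.2 (MAX): max(-47, 41, -24, -20) = 41
n3.3 (MAX): max(-13, 7) = 7
n3 (MIN): min(5, 41, 7) = 5
MAX prefers the higher value; n1=22, n3=5. n1 is better since 22 > 5.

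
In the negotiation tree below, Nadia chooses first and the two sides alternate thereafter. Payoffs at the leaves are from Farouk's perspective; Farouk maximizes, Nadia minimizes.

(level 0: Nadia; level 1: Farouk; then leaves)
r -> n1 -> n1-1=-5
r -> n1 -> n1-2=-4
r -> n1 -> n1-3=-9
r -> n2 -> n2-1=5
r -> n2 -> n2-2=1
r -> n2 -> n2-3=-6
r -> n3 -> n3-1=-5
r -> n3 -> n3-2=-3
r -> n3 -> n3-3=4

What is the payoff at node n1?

n1 (Farouk): max(-5, -4, -9) = -4

-4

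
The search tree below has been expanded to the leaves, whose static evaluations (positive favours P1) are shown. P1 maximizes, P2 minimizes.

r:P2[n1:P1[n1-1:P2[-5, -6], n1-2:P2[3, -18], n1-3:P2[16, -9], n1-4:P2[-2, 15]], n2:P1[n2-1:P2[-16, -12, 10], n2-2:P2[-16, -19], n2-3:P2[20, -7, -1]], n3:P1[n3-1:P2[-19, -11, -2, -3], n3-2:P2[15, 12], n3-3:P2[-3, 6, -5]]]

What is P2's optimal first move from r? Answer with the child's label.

n2

n1-1 (P2): min(-5, -6) = -6
n1-2 (P2): min(3, -18) = -18
n1-3 (P2): min(16, -9) = -9
n1-4 (P2): min(-2, 15) = -2
n1 (P1): max(-6, -18, -9, -2) = -2
n2-1 (P2): min(-16, -12, 10) = -16
n2-2 (P2): min(-16, -19) = -19
n2-3 (P2): min(20, -7, -1) = -7
n2 (P1): max(-16, -19, -7) = -7
n3-1 (P2): min(-19, -11, -2, -3) = -19
n3-2 (P2): min(15, 12) = 12
n3-3 (P2): min(-3, 6, -5) = -5
n3 (P1): max(-19, 12, -5) = 12
r (P2): min(-2, -7, 12) = -7
P2 at r wants the lowest of {n1=-2, n2=-7, n3=12}, so chooses n2.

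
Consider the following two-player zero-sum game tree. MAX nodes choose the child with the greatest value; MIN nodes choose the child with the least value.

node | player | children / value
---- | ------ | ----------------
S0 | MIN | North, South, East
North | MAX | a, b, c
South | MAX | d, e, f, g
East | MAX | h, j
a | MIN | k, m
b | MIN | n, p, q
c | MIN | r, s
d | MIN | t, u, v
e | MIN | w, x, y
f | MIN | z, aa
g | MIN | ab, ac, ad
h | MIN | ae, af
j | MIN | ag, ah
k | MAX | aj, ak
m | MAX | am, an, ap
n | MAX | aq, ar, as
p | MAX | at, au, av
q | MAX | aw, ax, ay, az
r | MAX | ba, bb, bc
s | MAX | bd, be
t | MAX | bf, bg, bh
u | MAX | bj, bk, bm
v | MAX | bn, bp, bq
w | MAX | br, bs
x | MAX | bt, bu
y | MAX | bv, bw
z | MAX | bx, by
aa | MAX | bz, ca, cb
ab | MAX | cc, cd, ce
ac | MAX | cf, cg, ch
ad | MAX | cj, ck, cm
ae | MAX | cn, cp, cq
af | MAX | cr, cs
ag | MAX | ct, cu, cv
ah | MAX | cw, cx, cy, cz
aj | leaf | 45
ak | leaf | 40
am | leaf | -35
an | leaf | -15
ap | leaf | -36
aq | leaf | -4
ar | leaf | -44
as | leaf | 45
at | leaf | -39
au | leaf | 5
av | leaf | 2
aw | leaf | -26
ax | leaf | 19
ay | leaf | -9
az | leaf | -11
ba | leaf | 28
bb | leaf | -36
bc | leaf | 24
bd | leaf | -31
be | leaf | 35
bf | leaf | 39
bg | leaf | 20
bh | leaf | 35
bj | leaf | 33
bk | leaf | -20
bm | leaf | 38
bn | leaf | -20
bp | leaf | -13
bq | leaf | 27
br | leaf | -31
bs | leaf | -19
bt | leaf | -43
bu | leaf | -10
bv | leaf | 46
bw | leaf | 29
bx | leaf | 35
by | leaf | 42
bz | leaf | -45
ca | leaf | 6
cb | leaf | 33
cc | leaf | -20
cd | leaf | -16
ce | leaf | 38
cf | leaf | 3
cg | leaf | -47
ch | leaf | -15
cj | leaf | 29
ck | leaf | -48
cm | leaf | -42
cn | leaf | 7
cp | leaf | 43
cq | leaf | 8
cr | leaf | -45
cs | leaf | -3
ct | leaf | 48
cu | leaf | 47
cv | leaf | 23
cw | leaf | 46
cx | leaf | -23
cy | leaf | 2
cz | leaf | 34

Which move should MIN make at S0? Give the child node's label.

k (MAX): max(45, 40) = 45
m (MAX): max(-35, -15, -36) = -15
a (MIN): min(45, -15) = -15
n (MAX): max(-4, -44, 45) = 45
p (MAX): max(-39, 5, 2) = 5
q (MAX): max(-26, 19, -9, -11) = 19
b (MIN): min(45, 5, 19) = 5
r (MAX): max(28, -36, 24) = 28
s (MAX): max(-31, 35) = 35
c (MIN): min(28, 35) = 28
North (MAX): max(-15, 5, 28) = 28
t (MAX): max(39, 20, 35) = 39
u (MAX): max(33, -20, 38) = 38
v (MAX): max(-20, -13, 27) = 27
d (MIN): min(39, 38, 27) = 27
w (MAX): max(-31, -19) = -19
x (MAX): max(-43, -10) = -10
y (MAX): max(46, 29) = 46
e (MIN): min(-19, -10, 46) = -19
z (MAX): max(35, 42) = 42
aa (MAX): max(-45, 6, 33) = 33
f (MIN): min(42, 33) = 33
ab (MAX): max(-20, -16, 38) = 38
ac (MAX): max(3, -47, -15) = 3
ad (MAX): max(29, -48, -42) = 29
g (MIN): min(38, 3, 29) = 3
South (MAX): max(27, -19, 33, 3) = 33
ae (MAX): max(7, 43, 8) = 43
af (MAX): max(-45, -3) = -3
h (MIN): min(43, -3) = -3
ag (MAX): max(48, 47, 23) = 48
ah (MAX): max(46, -23, 2, 34) = 46
j (MIN): min(48, 46) = 46
East (MAX): max(-3, 46) = 46
S0 (MIN): min(28, 33, 46) = 28
MIN at S0 wants the lowest of {North=28, South=33, East=46}, so chooses North.

North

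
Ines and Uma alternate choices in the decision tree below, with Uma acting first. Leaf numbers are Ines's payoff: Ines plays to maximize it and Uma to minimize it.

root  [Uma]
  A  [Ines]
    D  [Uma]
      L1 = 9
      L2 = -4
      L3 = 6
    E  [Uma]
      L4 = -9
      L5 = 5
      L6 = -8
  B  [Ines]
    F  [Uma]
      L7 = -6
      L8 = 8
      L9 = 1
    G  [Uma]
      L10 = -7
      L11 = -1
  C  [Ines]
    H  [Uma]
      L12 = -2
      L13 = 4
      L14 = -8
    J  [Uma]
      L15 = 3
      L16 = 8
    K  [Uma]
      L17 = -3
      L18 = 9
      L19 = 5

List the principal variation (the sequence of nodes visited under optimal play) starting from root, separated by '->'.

D (Uma): min(9, -4, 6) = -4
E (Uma): min(-9, 5, -8) = -9
A (Ines): max(-4, -9) = -4
F (Uma): min(-6, 8, 1) = -6
G (Uma): min(-7, -1) = -7
B (Ines): max(-6, -7) = -6
H (Uma): min(-2, 4, -8) = -8
J (Uma): min(3, 8) = 3
K (Uma): min(-3, 9, 5) = -3
C (Ines): max(-8, 3, -3) = 3
root (Uma): min(-4, -6, 3) = -6
At root, Uma picks B (lowest: -6).
At B, Ines picks F (highest: -6).
At F, Uma picks L7 (lowest: -6).
Terminal value -6.

root -> B -> F -> L7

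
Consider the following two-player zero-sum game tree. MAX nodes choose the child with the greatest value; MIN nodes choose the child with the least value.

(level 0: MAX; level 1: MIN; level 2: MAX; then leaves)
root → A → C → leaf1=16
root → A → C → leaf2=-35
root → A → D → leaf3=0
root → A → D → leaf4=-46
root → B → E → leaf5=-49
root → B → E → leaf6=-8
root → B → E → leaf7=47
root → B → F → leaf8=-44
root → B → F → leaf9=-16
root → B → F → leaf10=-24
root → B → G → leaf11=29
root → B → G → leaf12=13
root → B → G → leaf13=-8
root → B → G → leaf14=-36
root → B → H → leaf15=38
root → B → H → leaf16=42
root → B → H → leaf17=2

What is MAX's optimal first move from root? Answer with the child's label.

A

C (MAX): max(16, -35) = 16
D (MAX): max(0, -46) = 0
A (MIN): min(16, 0) = 0
E (MAX): max(-49, -8, 47) = 47
F (MAX): max(-44, -16, -24) = -16
G (MAX): max(29, 13, -8, -36) = 29
H (MAX): max(38, 42, 2) = 42
B (MIN): min(47, -16, 29, 42) = -16
root (MAX): max(0, -16) = 0
MAX at root wants the highest of {A=0, B=-16}, so chooses A.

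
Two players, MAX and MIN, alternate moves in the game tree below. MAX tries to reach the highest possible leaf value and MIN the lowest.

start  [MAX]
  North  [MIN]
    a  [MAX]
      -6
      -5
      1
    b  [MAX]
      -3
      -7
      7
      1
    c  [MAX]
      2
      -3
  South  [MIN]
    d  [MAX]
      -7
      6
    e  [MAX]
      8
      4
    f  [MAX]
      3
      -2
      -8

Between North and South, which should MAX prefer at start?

South

a (MAX): max(-6, -5, 1) = 1
b (MAX): max(-3, -7, 7, 1) = 7
c (MAX): max(2, -3) = 2
North (MIN): min(1, 7, 2) = 1
d (MAX): max(-7, 6) = 6
e (MAX): max(8, 4) = 8
f (MAX): max(3, -2, -8) = 3
South (MIN): min(6, 8, 3) = 3
MAX prefers the higher value; North=1, South=3. South is better since 3 > 1.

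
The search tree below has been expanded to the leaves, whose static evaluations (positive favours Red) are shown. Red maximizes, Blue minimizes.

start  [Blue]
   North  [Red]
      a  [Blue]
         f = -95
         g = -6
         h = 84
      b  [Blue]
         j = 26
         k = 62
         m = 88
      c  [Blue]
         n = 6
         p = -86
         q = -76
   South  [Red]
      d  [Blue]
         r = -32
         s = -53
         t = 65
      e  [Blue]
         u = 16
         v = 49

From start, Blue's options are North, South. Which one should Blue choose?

a (Blue): min(-95, -6, 84) = -95
b (Blue): min(26, 62, 88) = 26
c (Blue): min(6, -86, -76) = -86
North (Red): max(-95, 26, -86) = 26
d (Blue): min(-32, -53, 65) = -53
e (Blue): min(16, 49) = 16
South (Red): max(-53, 16) = 16
start (Blue): min(26, 16) = 16
Blue at start wants the lowest of {North=26, South=16}, so chooses South.

South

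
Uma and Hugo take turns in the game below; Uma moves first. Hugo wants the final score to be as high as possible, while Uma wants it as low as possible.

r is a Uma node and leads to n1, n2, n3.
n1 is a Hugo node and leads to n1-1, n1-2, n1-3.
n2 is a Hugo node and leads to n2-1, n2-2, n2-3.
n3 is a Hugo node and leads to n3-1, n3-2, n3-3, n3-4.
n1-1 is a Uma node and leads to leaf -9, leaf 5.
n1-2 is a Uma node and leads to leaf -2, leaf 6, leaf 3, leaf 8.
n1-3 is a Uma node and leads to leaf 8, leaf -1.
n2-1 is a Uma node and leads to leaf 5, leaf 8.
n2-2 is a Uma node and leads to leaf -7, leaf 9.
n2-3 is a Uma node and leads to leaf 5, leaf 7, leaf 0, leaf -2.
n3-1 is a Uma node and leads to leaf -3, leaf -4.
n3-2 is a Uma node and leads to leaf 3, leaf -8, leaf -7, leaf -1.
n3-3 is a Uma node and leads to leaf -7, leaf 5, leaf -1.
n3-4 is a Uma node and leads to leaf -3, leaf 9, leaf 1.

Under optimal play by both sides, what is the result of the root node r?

n1-1 (Uma): min(-9, 5) = -9
n1-2 (Uma): min(-2, 6, 3, 8) = -2
n1-3 (Uma): min(8, -1) = -1
n1 (Hugo): max(-9, -2, -1) = -1
n2-1 (Uma): min(5, 8) = 5
n2-2 (Uma): min(-7, 9) = -7
n2-3 (Uma): min(5, 7, 0, -2) = -2
n2 (Hugo): max(5, -7, -2) = 5
n3-1 (Uma): min(-3, -4) = -4
n3-2 (Uma): min(3, -8, -7, -1) = -8
n3-3 (Uma): min(-7, 5, -1) = -7
n3-4 (Uma): min(-3, 9, 1) = -3
n3 (Hugo): max(-4, -8, -7, -3) = -3
r (Uma): min(-1, 5, -3) = -3

-3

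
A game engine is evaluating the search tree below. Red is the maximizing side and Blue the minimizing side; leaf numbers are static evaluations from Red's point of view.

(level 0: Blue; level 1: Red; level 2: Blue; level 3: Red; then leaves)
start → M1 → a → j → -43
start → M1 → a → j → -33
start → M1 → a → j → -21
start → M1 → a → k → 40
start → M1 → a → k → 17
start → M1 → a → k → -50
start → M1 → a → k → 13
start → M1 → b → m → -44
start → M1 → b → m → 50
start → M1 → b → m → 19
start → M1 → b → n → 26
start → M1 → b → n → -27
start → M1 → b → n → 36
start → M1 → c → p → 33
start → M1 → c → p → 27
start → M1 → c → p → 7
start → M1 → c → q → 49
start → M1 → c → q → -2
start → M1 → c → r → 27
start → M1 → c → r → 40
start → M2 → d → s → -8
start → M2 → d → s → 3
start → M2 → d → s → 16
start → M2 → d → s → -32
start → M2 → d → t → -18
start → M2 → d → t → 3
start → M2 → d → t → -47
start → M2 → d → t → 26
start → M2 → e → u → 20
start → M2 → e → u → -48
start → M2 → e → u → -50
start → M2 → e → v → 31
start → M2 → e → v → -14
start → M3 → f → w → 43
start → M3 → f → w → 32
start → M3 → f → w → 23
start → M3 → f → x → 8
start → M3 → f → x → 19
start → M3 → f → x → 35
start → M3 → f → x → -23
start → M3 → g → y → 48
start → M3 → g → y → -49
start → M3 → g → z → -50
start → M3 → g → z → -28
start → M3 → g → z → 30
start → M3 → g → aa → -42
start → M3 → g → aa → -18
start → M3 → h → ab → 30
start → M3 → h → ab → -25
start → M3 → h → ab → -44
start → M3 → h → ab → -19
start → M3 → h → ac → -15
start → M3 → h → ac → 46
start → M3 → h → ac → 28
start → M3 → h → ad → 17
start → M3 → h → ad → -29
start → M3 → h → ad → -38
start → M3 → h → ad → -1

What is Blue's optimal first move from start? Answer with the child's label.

M2

j (Red): max(-43, -33, -21) = -21
k (Red): max(40, 17, -50, 13) = 40
a (Blue): min(-21, 40) = -21
m (Red): max(-44, 50, 19) = 50
n (Red): max(26, -27, 36) = 36
b (Blue): min(50, 36) = 36
p (Red): max(33, 27, 7) = 33
q (Red): max(49, -2) = 49
r (Red): max(27, 40) = 40
c (Blue): min(33, 49, 40) = 33
M1 (Red): max(-21, 36, 33) = 36
s (Red): max(-8, 3, 16, -32) = 16
t (Red): max(-18, 3, -47, 26) = 26
d (Blue): min(16, 26) = 16
u (Red): max(20, -48, -50) = 20
v (Red): max(31, -14) = 31
e (Blue): min(20, 31) = 20
M2 (Red): max(16, 20) = 20
w (Red): max(43, 32, 23) = 43
x (Red): max(8, 19, 35, -23) = 35
f (Blue): min(43, 35) = 35
y (Red): max(48, -49) = 48
z (Red): max(-50, -28, 30) = 30
aa (Red): max(-42, -18) = -18
g (Blue): min(48, 30, -18) = -18
ab (Red): max(30, -25, -44, -19) = 30
ac (Red): max(-15, 46, 28) = 46
ad (Red): max(17, -29, -38, -1) = 17
h (Blue): min(30, 46, 17) = 17
M3 (Red): max(35, -18, 17) = 35
start (Blue): min(36, 20, 35) = 20
Blue at start wants the lowest of {M1=36, M2=20, M3=35}, so chooses M2.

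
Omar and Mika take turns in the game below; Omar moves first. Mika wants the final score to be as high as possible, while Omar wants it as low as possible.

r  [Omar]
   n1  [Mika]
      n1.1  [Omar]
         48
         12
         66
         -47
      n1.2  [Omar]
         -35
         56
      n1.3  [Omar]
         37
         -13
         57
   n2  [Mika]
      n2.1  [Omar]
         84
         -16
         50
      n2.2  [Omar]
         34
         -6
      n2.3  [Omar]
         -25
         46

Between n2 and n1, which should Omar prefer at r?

n2.1 (Omar): min(84, -16, 50) = -16
n2.2 (Omar): min(34, -6) = -6
n2.3 (Omar): min(-25, 46) = -25
n2 (Mika): max(-16, -6, -25) = -6
n1.1 (Omar): min(48, 12, 66, -47) = -47
n1.2 (Omar): min(-35, 56) = -35
n1.3 (Omar): min(37, -13, 57) = -13
n1 (Mika): max(-47, -35, -13) = -13
Omar prefers the lower value; n2=-6, n1=-13. n1 is better since -13 < -6.

n1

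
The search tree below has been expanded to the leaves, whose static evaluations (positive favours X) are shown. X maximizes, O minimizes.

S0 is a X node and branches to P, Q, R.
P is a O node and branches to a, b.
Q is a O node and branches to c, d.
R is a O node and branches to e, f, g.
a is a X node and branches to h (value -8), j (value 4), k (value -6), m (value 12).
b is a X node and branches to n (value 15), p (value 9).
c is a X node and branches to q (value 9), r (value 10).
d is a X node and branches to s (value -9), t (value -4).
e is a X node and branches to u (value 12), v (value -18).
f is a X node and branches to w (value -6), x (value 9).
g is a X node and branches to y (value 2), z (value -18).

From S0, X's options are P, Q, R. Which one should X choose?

a (X): max(-8, 4, -6, 12) = 12
b (X): max(15, 9) = 15
P (O): min(12, 15) = 12
c (X): max(9, 10) = 10
d (X): max(-9, -4) = -4
Q (O): min(10, -4) = -4
e (X): max(12, -18) = 12
f (X): max(-6, 9) = 9
g (X): max(2, -18) = 2
R (O): min(12, 9, 2) = 2
S0 (X): max(12, -4, 2) = 12
X at S0 wants the highest of {P=12, Q=-4, R=2}, so chooses P.

P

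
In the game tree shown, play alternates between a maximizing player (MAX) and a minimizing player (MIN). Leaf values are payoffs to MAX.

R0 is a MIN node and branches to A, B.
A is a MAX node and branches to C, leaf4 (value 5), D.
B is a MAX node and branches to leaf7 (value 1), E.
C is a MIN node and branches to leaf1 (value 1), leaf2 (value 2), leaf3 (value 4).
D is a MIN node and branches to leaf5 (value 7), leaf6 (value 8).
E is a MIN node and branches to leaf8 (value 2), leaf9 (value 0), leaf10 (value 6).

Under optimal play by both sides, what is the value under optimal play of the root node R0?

1

C (MIN): min(1, 2, 4) = 1
D (MIN): min(7, 8) = 7
A (MAX): max(1, 5, 7) = 7
E (MIN): min(2, 0, 6) = 0
B (MAX): max(1, 0) = 1
R0 (MIN): min(7, 1) = 1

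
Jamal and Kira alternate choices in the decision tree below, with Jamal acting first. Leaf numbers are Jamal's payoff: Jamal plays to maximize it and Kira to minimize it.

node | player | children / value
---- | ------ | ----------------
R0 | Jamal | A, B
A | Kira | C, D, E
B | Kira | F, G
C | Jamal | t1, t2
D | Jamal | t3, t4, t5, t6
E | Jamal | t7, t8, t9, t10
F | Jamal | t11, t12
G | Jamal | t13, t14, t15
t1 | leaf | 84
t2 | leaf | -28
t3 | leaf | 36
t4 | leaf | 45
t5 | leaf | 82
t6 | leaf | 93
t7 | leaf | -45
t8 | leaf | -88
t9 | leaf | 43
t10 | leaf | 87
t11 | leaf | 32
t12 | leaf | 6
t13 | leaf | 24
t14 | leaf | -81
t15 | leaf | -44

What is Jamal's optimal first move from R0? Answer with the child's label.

A

C (Jamal): max(84, -28) = 84
D (Jamal): max(36, 45, 82, 93) = 93
E (Jamal): max(-45, -88, 43, 87) = 87
A (Kira): min(84, 93, 87) = 84
F (Jamal): max(32, 6) = 32
G (Jamal): max(24, -81, -44) = 24
B (Kira): min(32, 24) = 24
R0 (Jamal): max(84, 24) = 84
Jamal at R0 wants the highest of {A=84, B=24}, so chooses A.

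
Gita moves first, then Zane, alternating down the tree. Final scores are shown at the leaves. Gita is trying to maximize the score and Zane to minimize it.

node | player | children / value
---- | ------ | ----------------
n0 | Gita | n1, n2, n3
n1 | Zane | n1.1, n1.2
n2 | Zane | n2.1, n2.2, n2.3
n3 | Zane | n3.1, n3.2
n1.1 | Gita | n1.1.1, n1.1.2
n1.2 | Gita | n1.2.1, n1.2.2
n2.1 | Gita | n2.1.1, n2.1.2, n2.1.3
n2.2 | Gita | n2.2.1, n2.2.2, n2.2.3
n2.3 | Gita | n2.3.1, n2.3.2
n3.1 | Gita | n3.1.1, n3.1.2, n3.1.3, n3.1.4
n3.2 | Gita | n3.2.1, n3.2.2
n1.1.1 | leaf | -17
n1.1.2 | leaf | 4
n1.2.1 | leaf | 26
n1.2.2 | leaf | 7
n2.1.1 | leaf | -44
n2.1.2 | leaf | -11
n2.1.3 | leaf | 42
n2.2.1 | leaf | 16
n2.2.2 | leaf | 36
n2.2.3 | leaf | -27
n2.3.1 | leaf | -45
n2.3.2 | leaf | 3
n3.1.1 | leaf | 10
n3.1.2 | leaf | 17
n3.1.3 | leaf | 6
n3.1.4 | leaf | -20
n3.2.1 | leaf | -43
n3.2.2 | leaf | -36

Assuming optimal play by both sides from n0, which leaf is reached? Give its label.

n1.1 (Gita): max(-17, 4) = 4
n1.2 (Gita): max(26, 7) = 26
n1 (Zane): min(4, 26) = 4
n2.1 (Gita): max(-44, -11, 42) = 42
n2.2 (Gita): max(16, 36, -27) = 36
n2.3 (Gita): max(-45, 3) = 3
n2 (Zane): min(42, 36, 3) = 3
n3.1 (Gita): max(10, 17, 6, -20) = 17
n3.2 (Gita): max(-43, -36) = -36
n3 (Zane): min(17, -36) = -36
n0 (Gita): max(4, 3, -36) = 4
At n0, Gita picks n1 (highest: 4).
At n1, Zane picks n1.1 (lowest: 4).
At n1.1, Gita picks n1.1.2 (highest: 4).
Terminal value 4.

n1.1.2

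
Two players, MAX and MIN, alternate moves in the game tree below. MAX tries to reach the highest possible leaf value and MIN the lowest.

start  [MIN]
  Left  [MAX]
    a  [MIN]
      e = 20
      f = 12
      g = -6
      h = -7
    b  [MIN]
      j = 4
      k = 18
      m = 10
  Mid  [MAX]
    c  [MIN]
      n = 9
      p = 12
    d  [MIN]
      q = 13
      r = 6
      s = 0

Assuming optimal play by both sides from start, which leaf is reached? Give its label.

j

a (MIN): min(20, 12, -6, -7) = -7
b (MIN): min(4, 18, 10) = 4
Left (MAX): max(-7, 4) = 4
c (MIN): min(9, 12) = 9
d (MIN): min(13, 6, 0) = 0
Mid (MAX): max(9, 0) = 9
start (MIN): min(4, 9) = 4
At start, MIN picks Left (lowest: 4).
At Left, MAX picks b (highest: 4).
At b, MIN picks j (lowest: 4).
Terminal value 4.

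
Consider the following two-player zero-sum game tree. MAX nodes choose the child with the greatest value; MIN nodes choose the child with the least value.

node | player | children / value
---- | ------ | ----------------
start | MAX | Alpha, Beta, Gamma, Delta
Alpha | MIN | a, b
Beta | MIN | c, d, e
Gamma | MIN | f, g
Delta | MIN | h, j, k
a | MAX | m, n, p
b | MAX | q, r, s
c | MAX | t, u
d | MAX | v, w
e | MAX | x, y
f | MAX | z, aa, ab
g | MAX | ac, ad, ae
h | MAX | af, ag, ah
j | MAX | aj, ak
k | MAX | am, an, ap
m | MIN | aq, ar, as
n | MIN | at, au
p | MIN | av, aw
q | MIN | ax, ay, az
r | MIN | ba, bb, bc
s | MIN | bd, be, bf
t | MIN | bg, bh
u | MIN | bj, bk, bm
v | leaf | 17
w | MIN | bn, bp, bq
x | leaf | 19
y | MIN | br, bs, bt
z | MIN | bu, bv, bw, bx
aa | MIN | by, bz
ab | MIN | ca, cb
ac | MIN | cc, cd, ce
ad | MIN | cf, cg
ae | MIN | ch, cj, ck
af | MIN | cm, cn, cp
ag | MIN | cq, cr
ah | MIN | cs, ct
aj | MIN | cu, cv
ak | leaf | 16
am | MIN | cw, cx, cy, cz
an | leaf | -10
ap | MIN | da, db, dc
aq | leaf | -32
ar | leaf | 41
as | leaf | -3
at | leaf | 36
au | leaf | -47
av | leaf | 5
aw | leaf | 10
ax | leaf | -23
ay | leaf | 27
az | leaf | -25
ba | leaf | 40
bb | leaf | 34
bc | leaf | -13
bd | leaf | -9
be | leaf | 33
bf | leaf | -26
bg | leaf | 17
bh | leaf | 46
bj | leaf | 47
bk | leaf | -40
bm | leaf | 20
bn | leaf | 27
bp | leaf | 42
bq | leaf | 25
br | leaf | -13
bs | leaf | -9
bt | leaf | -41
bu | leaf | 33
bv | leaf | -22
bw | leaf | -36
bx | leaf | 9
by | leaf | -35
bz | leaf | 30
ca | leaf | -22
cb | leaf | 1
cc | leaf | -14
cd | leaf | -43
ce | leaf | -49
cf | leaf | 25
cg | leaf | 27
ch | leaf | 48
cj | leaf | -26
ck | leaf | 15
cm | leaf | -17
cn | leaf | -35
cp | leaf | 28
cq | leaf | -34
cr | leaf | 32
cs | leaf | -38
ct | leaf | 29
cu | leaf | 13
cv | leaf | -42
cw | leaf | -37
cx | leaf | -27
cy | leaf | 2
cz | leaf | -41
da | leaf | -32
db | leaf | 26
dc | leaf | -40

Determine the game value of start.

17

m (MIN): min(-32, 41, -3) = -32
n (MIN): min(36, -47) = -47
p (MIN): min(5, 10) = 5
a (MAX): max(-32, -47, 5) = 5
q (MIN): min(-23, 27, -25) = -25
r (MIN): min(40, 34, -13) = -13
s (MIN): min(-9, 33, -26) = -26
b (MAX): max(-25, -13, -26) = -13
Alpha (MIN): min(5, -13) = -13
t (MIN): min(17, 46) = 17
u (MIN): min(47, -40, 20) = -40
c (MAX): max(17, -40) = 17
w (MIN): min(27, 42, 25) = 25
d (MAX): max(17, 25) = 25
y (MIN): min(-13, -9, -41) = -41
e (MAX): max(19, -41) = 19
Beta (MIN): min(17, 25, 19) = 17
z (MIN): min(33, -22, -36, 9) = -36
aa (MIN): min(-35, 30) = -35
ab (MIN): min(-22, 1) = -22
f (MAX): max(-36, -35, -22) = -22
ac (MIN): min(-14, -43, -49) = -49
ad (MIN): min(25, 27) = 25
ae (MIN): min(48, -26, 15) = -26
g (MAX): max(-49, 25, -26) = 25
Gamma (MIN): min(-22, 25) = -22
af (MIN): min(-17, -35, 28) = -35
ag (MIN): min(-34, 32) = -34
ah (MIN): min(-38, 29) = -38
h (MAX): max(-35, -34, -38) = -34
aj (MIN): min(13, -42) = -42
j (MAX): max(-42, 16) = 16
am (MIN): min(-37, -27, 2, -41) = -41
ap (MIN): min(-32, 26, -40) = -40
k (MAX): max(-41, -10, -40) = -10
Delta (MIN): min(-34, 16, -10) = -34
start (MAX): max(-13, 17, -22, -34) = 17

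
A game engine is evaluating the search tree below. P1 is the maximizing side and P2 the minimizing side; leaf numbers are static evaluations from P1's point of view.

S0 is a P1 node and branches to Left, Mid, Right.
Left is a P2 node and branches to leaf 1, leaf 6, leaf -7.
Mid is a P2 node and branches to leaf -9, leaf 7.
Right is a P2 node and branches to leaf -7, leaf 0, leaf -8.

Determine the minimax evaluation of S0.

Left (P2): min(1, 6, -7) = -7
Mid (P2): min(-9, 7) = -9
Right (P2): min(-7, 0, -8) = -8
S0 (P1): max(-7, -9, -8) = -7

-7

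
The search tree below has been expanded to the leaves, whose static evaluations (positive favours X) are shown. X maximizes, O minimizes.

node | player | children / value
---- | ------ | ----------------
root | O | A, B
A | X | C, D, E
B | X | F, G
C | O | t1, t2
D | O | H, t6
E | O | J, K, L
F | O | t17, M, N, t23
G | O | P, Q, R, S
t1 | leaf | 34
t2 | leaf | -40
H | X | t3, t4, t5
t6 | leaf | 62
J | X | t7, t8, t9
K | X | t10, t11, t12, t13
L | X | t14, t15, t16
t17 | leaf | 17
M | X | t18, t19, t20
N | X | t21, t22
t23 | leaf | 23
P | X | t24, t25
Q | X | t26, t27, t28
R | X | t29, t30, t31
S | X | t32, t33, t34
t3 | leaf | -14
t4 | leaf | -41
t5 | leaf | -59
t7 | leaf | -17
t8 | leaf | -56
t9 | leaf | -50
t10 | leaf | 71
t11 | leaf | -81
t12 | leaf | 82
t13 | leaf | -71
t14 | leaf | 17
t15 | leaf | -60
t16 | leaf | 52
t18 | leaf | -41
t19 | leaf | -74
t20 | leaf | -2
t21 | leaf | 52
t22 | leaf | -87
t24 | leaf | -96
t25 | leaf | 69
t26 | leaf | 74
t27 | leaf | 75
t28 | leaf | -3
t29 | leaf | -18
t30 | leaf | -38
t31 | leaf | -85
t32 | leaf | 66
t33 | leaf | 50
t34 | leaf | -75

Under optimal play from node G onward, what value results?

P (X): max(-96, 69) = 69
Q (X): max(74, 75, -3) = 75
R (X): max(-18, -38, -85) = -18
S (X): max(66, 50, -75) = 66
G (O): min(69, 75, -18, 66) = -18

-18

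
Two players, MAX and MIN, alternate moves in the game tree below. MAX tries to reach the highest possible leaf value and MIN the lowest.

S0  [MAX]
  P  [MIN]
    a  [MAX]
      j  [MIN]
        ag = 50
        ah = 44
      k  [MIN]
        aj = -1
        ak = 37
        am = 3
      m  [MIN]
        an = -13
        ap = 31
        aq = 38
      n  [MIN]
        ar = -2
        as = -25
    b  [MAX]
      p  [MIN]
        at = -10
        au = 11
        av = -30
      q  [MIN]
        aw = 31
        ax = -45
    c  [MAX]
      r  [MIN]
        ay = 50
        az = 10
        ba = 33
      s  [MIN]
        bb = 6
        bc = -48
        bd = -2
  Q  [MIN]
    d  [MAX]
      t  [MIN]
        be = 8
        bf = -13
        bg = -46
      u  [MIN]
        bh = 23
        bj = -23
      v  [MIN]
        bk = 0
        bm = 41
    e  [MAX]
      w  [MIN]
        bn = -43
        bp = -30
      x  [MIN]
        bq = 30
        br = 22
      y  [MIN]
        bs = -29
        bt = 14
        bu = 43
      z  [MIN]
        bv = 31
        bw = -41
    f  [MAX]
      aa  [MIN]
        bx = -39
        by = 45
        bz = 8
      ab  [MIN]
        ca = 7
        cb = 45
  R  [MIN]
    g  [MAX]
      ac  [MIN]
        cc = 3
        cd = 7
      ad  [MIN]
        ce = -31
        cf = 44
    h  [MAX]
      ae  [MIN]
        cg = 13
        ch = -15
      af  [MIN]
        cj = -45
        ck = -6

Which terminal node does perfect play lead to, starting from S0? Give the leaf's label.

bk

j (MIN): min(50, 44) = 44
k (MIN): min(-1, 37, 3) = -1
m (MIN): min(-13, 31, 38) = -13
n (MIN): min(-2, -25) = -25
a (MAX): max(44, -1, -13, -25) = 44
p (MIN): min(-10, 11, -30) = -30
q (MIN): min(31, -45) = -45
b (MAX): max(-30, -45) = -30
r (MIN): min(50, 10, 33) = 10
s (MIN): min(6, -48, -2) = -48
c (MAX): max(10, -48) = 10
P (MIN): min(44, -30, 10) = -30
t (MIN): min(8, -13, -46) = -46
u (MIN): min(23, -23) = -23
v (MIN): min(0, 41) = 0
d (MAX): max(-46, -23, 0) = 0
w (MIN): min(-43, -30) = -43
x (MIN): min(30, 22) = 22
y (MIN): min(-29, 14, 43) = -29
z (MIN): min(31, -41) = -41
e (MAX): max(-43, 22, -29, -41) = 22
aa (MIN): min(-39, 45, 8) = -39
ab (MIN): min(7, 45) = 7
f (MAX): max(-39, 7) = 7
Q (MIN): min(0, 22, 7) = 0
ac (MIN): min(3, 7) = 3
ad (MIN): min(-31, 44) = -31
g (MAX): max(3, -31) = 3
ae (MIN): min(13, -15) = -15
af (MIN): min(-45, -6) = -45
h (MAX): max(-15, -45) = -15
R (MIN): min(3, -15) = -15
S0 (MAX): max(-30, 0, -15) = 0
At S0, MAX picks Q (highest: 0).
At Q, MIN picks d (lowest: 0).
At d, MAX picks v (highest: 0).
At v, MIN picks bk (lowest: 0).
Terminal value 0.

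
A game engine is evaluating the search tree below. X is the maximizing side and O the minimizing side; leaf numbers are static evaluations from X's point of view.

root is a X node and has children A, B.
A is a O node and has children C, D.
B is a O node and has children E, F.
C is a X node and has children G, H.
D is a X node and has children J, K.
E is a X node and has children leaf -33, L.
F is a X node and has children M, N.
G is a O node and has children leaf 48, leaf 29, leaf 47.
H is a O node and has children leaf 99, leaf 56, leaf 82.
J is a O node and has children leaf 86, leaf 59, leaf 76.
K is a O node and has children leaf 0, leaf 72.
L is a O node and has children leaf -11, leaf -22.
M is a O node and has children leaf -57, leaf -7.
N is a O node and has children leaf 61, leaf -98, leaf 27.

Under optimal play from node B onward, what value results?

-57

L (O): min(-11, -22) = -22
E (X): max(-33, -22) = -22
M (O): min(-57, -7) = -57
N (O): min(61, -98, 27) = -98
F (X): max(-57, -98) = -57
B (O): min(-22, -57) = -57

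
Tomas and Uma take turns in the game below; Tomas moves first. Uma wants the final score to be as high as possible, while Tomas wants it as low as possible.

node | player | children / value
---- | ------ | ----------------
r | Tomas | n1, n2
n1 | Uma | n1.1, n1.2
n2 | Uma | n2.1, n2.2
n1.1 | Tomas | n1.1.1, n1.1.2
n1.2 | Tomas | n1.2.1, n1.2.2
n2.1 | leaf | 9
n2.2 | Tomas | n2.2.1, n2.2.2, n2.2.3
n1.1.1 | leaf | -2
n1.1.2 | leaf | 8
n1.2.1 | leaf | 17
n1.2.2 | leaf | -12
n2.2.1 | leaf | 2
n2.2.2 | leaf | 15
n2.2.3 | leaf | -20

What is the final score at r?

n1.1 (Tomas): min(-2, 8) = -2
n1.2 (Tomas): min(17, -12) = -12
n1 (Uma): max(-2, -12) = -2
n2.2 (Tomas): min(2, 15, -20) = -20
n2 (Uma): max(9, -20) = 9
r (Tomas): min(-2, 9) = -2

-2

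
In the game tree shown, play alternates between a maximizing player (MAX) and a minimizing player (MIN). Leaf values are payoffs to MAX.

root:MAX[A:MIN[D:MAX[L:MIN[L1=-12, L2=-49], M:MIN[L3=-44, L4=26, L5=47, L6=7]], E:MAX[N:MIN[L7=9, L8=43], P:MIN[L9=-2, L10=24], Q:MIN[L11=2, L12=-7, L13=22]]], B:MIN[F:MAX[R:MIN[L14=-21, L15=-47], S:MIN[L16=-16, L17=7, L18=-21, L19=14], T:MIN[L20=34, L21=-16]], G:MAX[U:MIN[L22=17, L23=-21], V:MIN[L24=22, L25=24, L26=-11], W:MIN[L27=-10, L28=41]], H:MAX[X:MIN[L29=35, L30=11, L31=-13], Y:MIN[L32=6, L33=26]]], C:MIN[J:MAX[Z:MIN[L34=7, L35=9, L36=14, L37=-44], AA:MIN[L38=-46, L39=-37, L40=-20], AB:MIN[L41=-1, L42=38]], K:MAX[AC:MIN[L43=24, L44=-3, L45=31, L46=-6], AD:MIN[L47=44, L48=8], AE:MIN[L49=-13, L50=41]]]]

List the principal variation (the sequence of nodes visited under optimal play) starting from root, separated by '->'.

L (MIN): min(-12, -49) = -49
M (MIN): min(-44, 26, 47, 7) = -44
D (MAX): max(-49, -44) = -44
N (MIN): min(9, 43) = 9
P (MIN): min(-2, 24) = -2
Q (MIN): min(2, -7, 22) = -7
E (MAX): max(9, -2, -7) = 9
A (MIN): min(-44, 9) = -44
R (MIN): min(-21, -47) = -47
S (MIN): min(-16, 7, -21, 14) = -21
T (MIN): min(34, -16) = -16
F (MAX): max(-47, -21, -16) = -16
U (MIN): min(17, -21) = -21
V (MIN): min(22, 24, -11) = -11
W (MIN): min(-10, 41) = -10
G (MAX): max(-21, -11, -10) = -10
X (MIN): min(35, 11, -13) = -13
Y (MIN): min(6, 26) = 6
H (MAX): max(-13, 6) = 6
B (MIN): min(-16, -10, 6) = -16
Z (MIN): min(7, 9, 14, -44) = -44
AA (MIN): min(-46, -37, -20) = -46
AB (MIN): min(-1, 38) = -1
J (MAX): max(-44, -46, -1) = -1
AC (MIN): min(24, -3, 31, -6) = -6
AD (MIN): min(44, 8) = 8
AE (MIN): min(-13, 41) = -13
K (MAX): max(-6, 8, -13) = 8
C (MIN): min(-1, 8) = -1
root (MAX): max(-44, -16, -1) = -1
At root, MAX picks C (highest: -1).
At C, MIN picks J (lowest: -1).
At J, MAX picks AB (highest: -1).
At AB, MIN picks L41 (lowest: -1).
Terminal value -1.

root -> C -> J -> AB -> L41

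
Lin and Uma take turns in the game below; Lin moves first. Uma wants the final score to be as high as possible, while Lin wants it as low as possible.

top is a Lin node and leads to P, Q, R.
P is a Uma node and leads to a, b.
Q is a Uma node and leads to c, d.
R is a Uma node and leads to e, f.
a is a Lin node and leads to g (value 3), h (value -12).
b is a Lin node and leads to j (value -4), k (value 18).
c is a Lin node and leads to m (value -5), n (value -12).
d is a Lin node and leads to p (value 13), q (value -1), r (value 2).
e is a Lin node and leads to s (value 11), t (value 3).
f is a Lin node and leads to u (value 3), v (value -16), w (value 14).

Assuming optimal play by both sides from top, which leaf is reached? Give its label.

j

a (Lin): min(3, -12) = -12
b (Lin): min(-4, 18) = -4
P (Uma): max(-12, -4) = -4
c (Lin): min(-5, -12) = -12
d (Lin): min(13, -1, 2) = -1
Q (Uma): max(-12, -1) = -1
e (Lin): min(11, 3) = 3
f (Lin): min(3, -16, 14) = -16
R (Uma): max(3, -16) = 3
top (Lin): min(-4, -1, 3) = -4
At top, Lin picks P (lowest: -4).
At P, Uma picks b (highest: -4).
At b, Lin picks j (lowest: -4).
Terminal value -4.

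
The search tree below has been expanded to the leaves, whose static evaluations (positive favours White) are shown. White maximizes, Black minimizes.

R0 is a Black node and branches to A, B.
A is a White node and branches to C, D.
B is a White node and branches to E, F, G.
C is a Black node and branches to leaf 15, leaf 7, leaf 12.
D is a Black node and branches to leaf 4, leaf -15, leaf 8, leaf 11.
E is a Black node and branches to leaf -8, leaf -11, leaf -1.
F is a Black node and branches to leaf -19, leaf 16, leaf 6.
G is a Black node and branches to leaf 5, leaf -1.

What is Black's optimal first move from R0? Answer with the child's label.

B

C (Black): min(15, 7, 12) = 7
D (Black): min(4, -15, 8, 11) = -15
A (White): max(7, -15) = 7
E (Black): min(-8, -11, -1) = -11
F (Black): min(-19, 16, 6) = -19
G (Black): min(5, -1) = -1
B (White): max(-11, -19, -1) = -1
R0 (Black): min(7, -1) = -1
Black at R0 wants the lowest of {A=7, B=-1}, so chooses B.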